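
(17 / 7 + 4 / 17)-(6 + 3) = -754 / 119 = -6.34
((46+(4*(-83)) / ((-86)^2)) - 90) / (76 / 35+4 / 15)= -8551095 / 473344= -18.07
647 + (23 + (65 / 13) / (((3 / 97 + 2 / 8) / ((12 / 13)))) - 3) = 968419 / 1417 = 683.43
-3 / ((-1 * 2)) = 3 / 2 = 1.50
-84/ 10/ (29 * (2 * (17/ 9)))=-0.08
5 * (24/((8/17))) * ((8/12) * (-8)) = -1360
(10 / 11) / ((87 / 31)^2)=9610 / 83259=0.12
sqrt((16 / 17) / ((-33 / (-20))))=8 * sqrt(2805) / 561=0.76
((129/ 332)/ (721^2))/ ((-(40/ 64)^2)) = -2064/ 1078670075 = -0.00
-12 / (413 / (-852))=10224 / 413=24.76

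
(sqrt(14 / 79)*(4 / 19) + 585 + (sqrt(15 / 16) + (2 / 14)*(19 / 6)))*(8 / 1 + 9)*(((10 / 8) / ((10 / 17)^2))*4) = 4913*sqrt(1106) / 7505 + 4913*sqrt(15) / 80 + 120805757 / 840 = 144076.00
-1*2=-2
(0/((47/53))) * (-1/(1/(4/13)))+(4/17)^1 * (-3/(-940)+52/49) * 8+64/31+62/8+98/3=3239420617/72820860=44.48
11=11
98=98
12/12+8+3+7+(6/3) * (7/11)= 223/11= 20.27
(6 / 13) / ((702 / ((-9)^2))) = 9 / 169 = 0.05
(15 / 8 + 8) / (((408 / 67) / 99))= 174669 / 1088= 160.54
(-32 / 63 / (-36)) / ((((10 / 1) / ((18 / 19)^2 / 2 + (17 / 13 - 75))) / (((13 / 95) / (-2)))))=687464 / 97226325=0.01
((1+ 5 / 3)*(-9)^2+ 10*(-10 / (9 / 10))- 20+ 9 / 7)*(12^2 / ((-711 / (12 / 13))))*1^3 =-347456 / 21567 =-16.11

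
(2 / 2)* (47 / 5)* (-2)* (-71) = 6674 / 5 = 1334.80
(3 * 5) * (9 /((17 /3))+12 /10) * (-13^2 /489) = -40053 /2771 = -14.45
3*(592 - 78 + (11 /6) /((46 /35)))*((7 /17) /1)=995743 /1564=636.66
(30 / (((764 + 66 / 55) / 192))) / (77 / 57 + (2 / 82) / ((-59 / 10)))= 1985515200 / 355230709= 5.59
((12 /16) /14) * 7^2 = 2.62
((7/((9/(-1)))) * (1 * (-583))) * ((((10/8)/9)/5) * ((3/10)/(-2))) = -4081/2160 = -1.89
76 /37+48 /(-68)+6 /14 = 7823 /4403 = 1.78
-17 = -17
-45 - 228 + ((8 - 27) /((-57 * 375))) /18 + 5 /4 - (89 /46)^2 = -2951153471 /10712250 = -275.49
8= 8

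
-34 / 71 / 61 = -34 / 4331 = -0.01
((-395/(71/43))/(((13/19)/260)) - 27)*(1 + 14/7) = -19368651/71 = -272797.90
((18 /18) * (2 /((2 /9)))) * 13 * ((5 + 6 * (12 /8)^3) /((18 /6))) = 3939 /4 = 984.75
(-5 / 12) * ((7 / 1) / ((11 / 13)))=-455 / 132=-3.45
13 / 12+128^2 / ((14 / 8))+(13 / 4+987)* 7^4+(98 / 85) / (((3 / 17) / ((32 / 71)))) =17794761182 / 7455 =2386956.56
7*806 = 5642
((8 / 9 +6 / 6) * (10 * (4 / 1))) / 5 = 136 / 9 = 15.11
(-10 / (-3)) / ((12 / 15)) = 25 / 6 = 4.17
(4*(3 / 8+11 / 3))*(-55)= -5335 / 6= -889.17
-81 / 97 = -0.84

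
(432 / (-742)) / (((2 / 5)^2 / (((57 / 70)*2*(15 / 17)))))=-230850 / 44149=-5.23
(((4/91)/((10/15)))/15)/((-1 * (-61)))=2/27755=0.00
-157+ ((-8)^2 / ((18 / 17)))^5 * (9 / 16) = 2977654917187 / 6561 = 453841627.37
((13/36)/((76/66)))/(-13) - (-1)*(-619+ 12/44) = -618.75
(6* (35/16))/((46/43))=4515/368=12.27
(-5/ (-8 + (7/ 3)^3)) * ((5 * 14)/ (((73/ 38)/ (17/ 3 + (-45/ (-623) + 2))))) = -247334400/ 825119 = -299.76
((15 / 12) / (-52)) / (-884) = 0.00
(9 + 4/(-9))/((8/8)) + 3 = 104/9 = 11.56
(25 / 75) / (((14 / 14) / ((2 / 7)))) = 2 / 21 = 0.10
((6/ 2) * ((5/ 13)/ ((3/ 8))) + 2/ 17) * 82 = 261.95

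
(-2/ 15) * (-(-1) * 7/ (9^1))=-14/ 135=-0.10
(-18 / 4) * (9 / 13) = -81 / 26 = -3.12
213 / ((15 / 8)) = 568 / 5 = 113.60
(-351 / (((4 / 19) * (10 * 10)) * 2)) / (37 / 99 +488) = -660231 / 38679200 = -0.02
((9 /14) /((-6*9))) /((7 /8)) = -2 /147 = -0.01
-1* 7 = -7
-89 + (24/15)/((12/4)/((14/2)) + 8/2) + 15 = -11414/155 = -73.64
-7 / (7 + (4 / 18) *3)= -21 / 23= -0.91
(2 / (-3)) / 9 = -0.07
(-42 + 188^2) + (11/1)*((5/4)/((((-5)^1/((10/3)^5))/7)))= 6653386/243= 27380.19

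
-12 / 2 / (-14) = 3 / 7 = 0.43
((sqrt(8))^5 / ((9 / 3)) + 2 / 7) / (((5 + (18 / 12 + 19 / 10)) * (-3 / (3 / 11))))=-320 * sqrt(2) / 693-5 / 1617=-0.66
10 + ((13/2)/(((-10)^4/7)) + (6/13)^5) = 74447907663/7425860000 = 10.03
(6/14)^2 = 9/49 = 0.18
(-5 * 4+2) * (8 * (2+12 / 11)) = -4896 / 11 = -445.09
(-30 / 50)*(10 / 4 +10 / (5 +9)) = -27 / 14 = -1.93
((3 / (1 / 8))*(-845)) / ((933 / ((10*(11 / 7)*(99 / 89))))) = -73616400 / 193753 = -379.95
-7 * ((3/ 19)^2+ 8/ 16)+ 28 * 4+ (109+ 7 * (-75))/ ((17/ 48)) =-13087309/ 12274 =-1066.26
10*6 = 60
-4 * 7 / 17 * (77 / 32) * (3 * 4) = -1617 / 34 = -47.56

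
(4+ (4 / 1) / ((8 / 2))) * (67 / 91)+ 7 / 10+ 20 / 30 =13781 / 2730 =5.05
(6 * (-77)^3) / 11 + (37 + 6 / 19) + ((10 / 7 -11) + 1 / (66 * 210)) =-65569093901 / 263340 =-248990.26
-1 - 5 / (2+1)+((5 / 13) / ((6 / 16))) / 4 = -94 / 39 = -2.41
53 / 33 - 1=20 / 33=0.61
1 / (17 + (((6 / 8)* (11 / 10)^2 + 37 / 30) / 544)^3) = 278189309952000000 / 4729218286138786009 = 0.06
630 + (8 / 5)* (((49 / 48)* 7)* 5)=4123 / 6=687.17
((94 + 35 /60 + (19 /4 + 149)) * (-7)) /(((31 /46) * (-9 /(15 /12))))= 599725 /1674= 358.26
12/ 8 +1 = 5/ 2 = 2.50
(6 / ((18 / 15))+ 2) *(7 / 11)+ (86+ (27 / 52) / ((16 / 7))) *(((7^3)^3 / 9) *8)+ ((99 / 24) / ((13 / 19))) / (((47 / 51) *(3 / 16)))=1496719216969343 / 483912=3092957432.28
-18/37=-0.49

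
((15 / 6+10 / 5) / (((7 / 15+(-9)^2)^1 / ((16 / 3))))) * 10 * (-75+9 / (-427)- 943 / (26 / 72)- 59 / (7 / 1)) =-26926245000 / 3391661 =-7938.96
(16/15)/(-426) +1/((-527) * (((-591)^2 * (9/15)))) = -490858007/196035707655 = -0.00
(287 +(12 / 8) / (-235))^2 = 18194502769 / 220900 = 82365.34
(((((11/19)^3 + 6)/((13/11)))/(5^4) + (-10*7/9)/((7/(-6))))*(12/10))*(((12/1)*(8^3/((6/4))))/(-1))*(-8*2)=524947.49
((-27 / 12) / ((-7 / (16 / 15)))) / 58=6 / 1015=0.01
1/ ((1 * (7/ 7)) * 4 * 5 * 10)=1/ 200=0.00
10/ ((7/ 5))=50/ 7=7.14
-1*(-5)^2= -25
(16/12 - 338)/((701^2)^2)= -1010/724424828403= -0.00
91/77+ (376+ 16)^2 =153665.18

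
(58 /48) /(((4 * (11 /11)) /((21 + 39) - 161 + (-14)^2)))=2755 /96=28.70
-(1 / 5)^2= -1 / 25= -0.04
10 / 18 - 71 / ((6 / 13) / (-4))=5543 / 9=615.89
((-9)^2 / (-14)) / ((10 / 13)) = -1053 / 140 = -7.52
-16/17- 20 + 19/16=-5373/272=-19.75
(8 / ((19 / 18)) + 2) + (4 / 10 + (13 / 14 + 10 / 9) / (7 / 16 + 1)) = 1568972 / 137655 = 11.40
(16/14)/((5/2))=0.46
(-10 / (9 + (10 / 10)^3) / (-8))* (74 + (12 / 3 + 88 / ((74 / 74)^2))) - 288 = -1069 / 4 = -267.25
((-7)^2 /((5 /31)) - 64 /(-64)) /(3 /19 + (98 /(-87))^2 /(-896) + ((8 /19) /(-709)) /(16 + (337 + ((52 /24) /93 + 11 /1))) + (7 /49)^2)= 9898348508521200000 /5744326337812787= 1723.15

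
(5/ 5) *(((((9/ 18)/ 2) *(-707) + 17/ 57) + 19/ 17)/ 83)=-679595/ 321708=-2.11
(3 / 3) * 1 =1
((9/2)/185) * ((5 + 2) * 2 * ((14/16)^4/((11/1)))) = 151263/8335360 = 0.02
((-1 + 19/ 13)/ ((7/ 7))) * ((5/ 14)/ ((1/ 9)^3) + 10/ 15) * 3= 32889/ 91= 361.42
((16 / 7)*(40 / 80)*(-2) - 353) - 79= -3040 / 7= -434.29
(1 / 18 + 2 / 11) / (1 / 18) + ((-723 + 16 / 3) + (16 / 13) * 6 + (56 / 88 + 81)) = -267856 / 429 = -624.37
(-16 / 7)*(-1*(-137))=-2192 / 7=-313.14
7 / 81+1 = 88 / 81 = 1.09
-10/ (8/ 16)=-20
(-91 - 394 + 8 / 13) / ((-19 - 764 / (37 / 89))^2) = -8620593 / 61354183813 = -0.00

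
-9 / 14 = -0.64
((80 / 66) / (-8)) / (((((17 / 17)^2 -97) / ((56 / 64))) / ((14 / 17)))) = 245 / 215424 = 0.00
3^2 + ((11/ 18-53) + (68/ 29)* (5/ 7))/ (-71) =2520215/ 259434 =9.71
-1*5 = -5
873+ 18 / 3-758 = 121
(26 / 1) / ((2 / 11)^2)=786.50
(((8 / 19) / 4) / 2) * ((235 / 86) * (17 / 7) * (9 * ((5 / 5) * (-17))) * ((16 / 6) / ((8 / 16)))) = -1629960 / 5719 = -285.01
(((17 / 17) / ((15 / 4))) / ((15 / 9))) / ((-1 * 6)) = -2 / 75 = -0.03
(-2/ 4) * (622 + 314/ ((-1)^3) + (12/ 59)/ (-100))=-454297/ 2950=-154.00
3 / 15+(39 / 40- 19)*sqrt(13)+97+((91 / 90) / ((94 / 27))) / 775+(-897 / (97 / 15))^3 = -2668889.92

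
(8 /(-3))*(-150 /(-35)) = -80 /7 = -11.43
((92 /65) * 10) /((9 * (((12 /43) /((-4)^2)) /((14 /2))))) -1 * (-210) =295246 /351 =841.16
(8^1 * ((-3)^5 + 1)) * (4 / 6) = -3872 / 3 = -1290.67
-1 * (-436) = 436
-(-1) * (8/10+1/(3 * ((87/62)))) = 1354/1305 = 1.04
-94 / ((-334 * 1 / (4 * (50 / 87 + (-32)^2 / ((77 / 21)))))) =50349032 / 159819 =315.04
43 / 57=0.75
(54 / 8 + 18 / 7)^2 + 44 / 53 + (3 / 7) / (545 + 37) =353559141 / 4030544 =87.72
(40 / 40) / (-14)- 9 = -127 / 14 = -9.07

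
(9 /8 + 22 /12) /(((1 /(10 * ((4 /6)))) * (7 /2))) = 355 /63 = 5.63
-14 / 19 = -0.74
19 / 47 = 0.40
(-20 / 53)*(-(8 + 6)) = 280 / 53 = 5.28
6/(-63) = -2/21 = -0.10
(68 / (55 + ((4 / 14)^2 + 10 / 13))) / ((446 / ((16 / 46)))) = 173264 / 182474433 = 0.00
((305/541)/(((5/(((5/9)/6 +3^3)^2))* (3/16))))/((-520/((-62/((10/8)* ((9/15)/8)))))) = 129518008928/230717565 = 561.37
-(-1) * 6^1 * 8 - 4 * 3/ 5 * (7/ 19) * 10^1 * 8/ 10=3888/ 95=40.93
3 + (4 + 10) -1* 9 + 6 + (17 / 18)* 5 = 337 / 18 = 18.72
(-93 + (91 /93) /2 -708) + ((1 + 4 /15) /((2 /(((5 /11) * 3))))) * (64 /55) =-89968387 /112530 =-799.51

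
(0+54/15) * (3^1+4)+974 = 4996/5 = 999.20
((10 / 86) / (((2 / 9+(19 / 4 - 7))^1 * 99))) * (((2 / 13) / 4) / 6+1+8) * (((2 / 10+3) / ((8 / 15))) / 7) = -14050 / 3142139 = -0.00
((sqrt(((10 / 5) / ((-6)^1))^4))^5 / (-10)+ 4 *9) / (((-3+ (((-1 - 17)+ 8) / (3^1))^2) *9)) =0.49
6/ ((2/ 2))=6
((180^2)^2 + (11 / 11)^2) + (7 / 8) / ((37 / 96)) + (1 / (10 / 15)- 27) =77682238355 / 74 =1049759977.77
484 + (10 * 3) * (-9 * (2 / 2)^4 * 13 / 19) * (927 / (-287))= 5893022 / 5453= 1080.69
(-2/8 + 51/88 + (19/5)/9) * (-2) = -2977/1980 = -1.50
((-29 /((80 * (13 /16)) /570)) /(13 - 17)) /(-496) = -1653 /12896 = -0.13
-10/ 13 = -0.77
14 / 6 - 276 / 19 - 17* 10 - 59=-13748 / 57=-241.19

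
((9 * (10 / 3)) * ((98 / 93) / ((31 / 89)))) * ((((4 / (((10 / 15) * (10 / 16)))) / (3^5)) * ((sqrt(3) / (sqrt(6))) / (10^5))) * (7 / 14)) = 4361 * sqrt(2) / 486506250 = 0.00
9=9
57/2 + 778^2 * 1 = 1210625/2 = 605312.50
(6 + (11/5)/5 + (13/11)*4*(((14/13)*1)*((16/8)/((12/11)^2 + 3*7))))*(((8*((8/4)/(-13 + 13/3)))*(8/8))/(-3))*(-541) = -400846376/174525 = -2296.78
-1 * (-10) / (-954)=-5 / 477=-0.01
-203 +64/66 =-202.03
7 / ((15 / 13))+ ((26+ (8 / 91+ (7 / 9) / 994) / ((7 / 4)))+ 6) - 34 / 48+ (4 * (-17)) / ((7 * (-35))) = 613602131 / 16281720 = 37.69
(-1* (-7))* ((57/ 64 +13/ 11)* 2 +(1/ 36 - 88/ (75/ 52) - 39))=-670.88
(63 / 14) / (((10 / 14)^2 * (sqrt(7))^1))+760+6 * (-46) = 63 * sqrt(7) / 50+484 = 487.33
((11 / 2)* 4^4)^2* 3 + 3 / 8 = 5947392.38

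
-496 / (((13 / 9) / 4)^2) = -642816 / 169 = -3803.64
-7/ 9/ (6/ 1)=-7/ 54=-0.13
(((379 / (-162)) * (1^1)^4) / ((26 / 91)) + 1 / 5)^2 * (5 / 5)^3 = 167469481 / 2624400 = 63.81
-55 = -55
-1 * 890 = -890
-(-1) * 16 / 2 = 8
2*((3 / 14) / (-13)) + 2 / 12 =73 / 546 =0.13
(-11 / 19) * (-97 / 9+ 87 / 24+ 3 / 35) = 195899 / 47880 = 4.09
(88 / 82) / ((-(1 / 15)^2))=-9900 / 41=-241.46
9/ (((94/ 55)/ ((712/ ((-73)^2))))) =176220/ 250463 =0.70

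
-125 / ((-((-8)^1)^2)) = 125 / 64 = 1.95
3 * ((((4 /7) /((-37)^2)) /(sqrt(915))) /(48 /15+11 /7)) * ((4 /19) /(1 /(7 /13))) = 112 * sqrt(915) /3444662741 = 0.00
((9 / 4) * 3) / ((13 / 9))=243 / 52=4.67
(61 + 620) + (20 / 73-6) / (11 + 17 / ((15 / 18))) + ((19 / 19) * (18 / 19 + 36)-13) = 153468924 / 217759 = 704.77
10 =10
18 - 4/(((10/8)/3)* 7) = 582/35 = 16.63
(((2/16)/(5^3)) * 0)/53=0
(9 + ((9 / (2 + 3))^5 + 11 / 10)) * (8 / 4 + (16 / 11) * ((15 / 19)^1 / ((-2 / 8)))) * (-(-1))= -49111433 / 653125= -75.19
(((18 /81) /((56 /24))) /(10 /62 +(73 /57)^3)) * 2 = 1913661 /22724611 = 0.08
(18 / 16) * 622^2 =870489 / 2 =435244.50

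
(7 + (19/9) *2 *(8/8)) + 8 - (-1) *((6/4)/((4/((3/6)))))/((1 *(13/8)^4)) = 4947965/257049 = 19.25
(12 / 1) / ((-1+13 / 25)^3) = -15625 / 144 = -108.51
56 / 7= 8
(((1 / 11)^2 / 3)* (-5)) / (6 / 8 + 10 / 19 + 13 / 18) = -1140 / 165407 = -0.01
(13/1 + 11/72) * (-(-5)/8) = 4735/576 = 8.22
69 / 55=1.25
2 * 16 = 32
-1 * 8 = -8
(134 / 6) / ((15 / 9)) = 67 / 5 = 13.40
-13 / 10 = -1.30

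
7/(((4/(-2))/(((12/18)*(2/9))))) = -14/27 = -0.52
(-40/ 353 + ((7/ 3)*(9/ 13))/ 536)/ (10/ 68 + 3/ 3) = -4612219/ 47964228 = -0.10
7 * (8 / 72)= 7 / 9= 0.78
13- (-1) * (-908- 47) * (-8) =7653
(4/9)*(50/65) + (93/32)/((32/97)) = 1096417/119808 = 9.15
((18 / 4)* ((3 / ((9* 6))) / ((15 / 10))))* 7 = 7 / 6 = 1.17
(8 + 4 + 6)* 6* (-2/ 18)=-12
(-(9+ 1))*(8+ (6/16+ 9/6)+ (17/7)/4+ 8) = -5175/28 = -184.82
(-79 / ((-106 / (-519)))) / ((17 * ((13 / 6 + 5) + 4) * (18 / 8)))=-54668 / 60367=-0.91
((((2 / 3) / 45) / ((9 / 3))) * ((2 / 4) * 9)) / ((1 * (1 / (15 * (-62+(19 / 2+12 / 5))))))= -167 / 10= -16.70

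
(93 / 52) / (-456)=-31 / 7904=-0.00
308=308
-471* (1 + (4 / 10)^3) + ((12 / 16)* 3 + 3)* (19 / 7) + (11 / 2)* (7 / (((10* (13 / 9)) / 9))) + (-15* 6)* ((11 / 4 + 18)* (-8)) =47050557 / 3250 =14477.09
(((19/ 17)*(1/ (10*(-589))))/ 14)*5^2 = -5/ 14756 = -0.00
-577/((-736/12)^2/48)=-15579/2116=-7.36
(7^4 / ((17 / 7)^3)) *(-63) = -51883209 / 4913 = -10560.39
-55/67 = -0.82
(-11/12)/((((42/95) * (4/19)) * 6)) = -19855/12096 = -1.64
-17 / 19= -0.89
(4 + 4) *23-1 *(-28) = 212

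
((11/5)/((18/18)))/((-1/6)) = -66/5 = -13.20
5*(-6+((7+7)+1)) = 45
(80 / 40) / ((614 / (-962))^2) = 462722 / 94249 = 4.91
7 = 7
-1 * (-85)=85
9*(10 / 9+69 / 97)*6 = 9546 / 97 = 98.41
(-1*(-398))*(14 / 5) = 5572 / 5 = 1114.40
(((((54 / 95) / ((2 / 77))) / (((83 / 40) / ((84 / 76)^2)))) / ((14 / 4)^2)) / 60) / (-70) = -3564 / 14232425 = -0.00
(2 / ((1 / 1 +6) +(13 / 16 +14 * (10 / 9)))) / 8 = 36 / 3365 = 0.01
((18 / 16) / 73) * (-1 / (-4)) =9 / 2336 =0.00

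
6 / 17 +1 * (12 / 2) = 108 / 17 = 6.35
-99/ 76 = -1.30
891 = 891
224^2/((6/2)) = 50176/3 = 16725.33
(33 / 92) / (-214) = -33 / 19688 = -0.00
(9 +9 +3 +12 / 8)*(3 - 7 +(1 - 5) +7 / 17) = -5805 / 34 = -170.74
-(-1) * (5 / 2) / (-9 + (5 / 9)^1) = -45 / 152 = -0.30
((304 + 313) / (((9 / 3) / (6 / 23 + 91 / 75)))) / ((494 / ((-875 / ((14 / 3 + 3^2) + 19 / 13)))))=-10983217 / 309396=-35.50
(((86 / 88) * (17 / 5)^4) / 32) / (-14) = -0.29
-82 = -82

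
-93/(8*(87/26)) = -403/116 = -3.47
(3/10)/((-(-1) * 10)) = 3/100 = 0.03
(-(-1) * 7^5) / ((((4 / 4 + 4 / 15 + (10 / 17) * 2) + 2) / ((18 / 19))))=77144130 / 21527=3583.60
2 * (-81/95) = -162/95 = -1.71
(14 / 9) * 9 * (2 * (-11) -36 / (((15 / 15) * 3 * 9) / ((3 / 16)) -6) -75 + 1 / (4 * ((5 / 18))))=-1349.05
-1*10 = -10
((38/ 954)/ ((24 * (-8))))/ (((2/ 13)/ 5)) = -1235/ 183168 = -0.01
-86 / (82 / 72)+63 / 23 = -68625 / 943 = -72.77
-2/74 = -1/37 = -0.03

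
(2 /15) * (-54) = -36 /5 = -7.20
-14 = -14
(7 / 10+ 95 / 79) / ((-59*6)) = -501 / 93220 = -0.01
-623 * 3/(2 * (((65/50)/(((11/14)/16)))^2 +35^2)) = -807675/1664446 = -0.49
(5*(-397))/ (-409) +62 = 27343/ 409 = 66.85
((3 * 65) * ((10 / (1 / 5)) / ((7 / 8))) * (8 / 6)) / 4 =26000 / 7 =3714.29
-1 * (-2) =2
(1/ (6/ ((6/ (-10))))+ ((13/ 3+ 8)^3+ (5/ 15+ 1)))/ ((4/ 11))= 5575493/ 1080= 5162.49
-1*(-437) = 437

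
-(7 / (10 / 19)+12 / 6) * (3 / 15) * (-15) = 45.90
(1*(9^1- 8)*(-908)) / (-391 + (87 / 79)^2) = 2833414 / 1216331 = 2.33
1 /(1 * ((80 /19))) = 19 /80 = 0.24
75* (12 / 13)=900 / 13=69.23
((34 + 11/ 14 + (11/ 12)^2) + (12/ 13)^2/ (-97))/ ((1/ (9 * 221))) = 10005245807/ 141232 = 70842.63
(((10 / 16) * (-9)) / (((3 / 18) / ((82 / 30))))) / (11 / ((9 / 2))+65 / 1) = -3321 / 2428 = -1.37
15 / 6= 5 / 2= 2.50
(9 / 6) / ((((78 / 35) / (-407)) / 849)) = -12094005 / 52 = -232577.02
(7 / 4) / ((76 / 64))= 28 / 19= 1.47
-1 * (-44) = 44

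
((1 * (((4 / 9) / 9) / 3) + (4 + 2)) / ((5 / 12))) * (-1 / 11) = -5848 / 4455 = -1.31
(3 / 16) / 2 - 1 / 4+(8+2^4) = 763 / 32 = 23.84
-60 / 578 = -0.10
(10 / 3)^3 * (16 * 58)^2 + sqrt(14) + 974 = sqrt(14) + 861210298 / 27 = 31896681.45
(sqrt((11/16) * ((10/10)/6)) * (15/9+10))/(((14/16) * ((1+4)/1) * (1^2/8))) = 8 * sqrt(66)/9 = 7.22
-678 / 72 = -113 / 12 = -9.42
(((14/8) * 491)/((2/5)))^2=295324225/64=4614441.02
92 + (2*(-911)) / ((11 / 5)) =-8098 / 11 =-736.18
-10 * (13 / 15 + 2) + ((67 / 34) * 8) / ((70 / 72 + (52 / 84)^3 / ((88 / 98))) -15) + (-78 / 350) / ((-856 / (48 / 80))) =-65171519184557 / 2186090571000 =-29.81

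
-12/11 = -1.09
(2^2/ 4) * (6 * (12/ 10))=36/ 5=7.20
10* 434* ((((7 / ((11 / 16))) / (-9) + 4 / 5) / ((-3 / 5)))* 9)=711760 / 33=21568.48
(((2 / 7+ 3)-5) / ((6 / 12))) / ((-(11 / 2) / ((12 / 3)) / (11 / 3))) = 64 / 7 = 9.14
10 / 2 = 5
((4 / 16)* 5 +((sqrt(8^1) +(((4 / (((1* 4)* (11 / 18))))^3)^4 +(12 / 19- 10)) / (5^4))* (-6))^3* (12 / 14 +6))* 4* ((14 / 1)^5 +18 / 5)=-397927820074443424586997020222154376858656768* sqrt(2) / 6944831046809663291388622267578125- 80728162898647486514751503712137491676569353060563579955802126 / 1811780432647362799385479363475069944118277587890625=-125589562832.22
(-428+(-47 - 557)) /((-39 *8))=43 /13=3.31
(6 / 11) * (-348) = -189.82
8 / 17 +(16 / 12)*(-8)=-520 / 51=-10.20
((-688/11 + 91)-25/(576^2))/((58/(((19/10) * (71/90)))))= 140087731937/190505779200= 0.74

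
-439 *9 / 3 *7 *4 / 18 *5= -30730 / 3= -10243.33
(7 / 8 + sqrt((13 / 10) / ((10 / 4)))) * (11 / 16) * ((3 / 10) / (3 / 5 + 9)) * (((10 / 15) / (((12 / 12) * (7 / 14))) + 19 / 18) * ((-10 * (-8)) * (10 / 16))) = 2365 * sqrt(13) / 4608 + 82775 / 36864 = 4.10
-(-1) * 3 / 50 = 3 / 50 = 0.06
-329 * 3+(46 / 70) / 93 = -3212662 / 3255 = -986.99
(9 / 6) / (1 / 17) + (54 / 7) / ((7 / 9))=3471 / 98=35.42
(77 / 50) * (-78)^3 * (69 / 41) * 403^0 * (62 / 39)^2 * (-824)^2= -2163227606572032 / 1025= -2110465957631.25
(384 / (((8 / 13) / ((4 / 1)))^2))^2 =263218176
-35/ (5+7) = -35/ 12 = -2.92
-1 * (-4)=4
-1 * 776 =-776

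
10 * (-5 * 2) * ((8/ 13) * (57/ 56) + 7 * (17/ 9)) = -1134200/ 819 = -1384.86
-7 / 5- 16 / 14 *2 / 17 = -913 / 595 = -1.53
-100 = -100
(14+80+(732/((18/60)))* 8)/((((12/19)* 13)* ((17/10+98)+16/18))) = 2794995/117689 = 23.75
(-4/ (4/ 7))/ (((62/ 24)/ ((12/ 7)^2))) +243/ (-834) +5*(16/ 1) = 4328119/ 60326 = 71.75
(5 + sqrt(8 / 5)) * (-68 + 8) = -300 - 24 * sqrt(10) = -375.89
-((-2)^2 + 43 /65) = -303 /65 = -4.66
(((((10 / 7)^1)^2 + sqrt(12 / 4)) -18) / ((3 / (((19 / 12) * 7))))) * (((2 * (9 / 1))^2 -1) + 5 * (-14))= -1879537 / 126 + 33649 * sqrt(3) / 36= -13298.02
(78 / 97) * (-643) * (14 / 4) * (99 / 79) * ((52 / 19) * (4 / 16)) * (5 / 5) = -225918693 / 145597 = -1551.67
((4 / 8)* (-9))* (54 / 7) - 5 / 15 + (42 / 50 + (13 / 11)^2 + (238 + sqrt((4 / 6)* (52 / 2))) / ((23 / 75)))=756.85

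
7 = 7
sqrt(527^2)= 527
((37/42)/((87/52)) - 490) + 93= -724357/1827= -396.47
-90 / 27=-10 / 3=-3.33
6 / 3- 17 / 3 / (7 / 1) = 25 / 21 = 1.19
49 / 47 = 1.04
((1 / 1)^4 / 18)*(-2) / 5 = -1 / 45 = -0.02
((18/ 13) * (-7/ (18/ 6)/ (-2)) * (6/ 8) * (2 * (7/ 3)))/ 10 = 0.57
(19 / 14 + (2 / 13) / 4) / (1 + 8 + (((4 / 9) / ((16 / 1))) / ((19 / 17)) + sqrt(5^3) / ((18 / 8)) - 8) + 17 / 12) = -7253478 / 39872105 + 6601968 * sqrt(5) / 39872105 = 0.19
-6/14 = -3/7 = -0.43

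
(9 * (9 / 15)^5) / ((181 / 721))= 1576827 / 565625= 2.79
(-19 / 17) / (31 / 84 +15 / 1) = -1596 / 21947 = -0.07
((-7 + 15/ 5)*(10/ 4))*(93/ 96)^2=-9.38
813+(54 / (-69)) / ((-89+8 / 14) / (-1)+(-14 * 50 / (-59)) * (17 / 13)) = 812.99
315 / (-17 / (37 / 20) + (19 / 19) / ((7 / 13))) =-9065 / 211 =-42.96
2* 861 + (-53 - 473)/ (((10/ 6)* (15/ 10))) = 1511.60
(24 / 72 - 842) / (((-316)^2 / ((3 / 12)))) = -2525 / 1198272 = -0.00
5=5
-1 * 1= -1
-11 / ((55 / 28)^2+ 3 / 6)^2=-6761216 / 11675889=-0.58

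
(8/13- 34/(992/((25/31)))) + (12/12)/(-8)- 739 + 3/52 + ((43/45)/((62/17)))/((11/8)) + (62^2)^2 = 1461965014250627/98944560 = 14775597.71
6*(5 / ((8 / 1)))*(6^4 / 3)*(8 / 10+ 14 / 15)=2808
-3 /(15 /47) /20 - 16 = -1647 /100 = -16.47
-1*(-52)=52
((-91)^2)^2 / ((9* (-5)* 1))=-68574961 / 45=-1523888.02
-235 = -235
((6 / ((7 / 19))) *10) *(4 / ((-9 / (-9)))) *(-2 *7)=-9120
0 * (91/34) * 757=0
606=606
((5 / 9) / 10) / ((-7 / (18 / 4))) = -1 / 28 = -0.04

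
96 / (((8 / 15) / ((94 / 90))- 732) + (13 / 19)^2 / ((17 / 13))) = -27690144 / 210886801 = -0.13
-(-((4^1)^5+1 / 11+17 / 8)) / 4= 90307 / 352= 256.55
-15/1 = -15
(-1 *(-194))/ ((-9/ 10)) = -1940/ 9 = -215.56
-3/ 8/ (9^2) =-1/ 216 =-0.00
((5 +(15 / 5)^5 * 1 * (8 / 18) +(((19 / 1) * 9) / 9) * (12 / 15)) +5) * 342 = 227772 / 5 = 45554.40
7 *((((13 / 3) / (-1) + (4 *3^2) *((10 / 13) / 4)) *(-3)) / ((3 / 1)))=-707 / 39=-18.13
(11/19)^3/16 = 1331/109744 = 0.01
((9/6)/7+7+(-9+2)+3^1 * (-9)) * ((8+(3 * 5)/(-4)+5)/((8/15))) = -208125/448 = -464.56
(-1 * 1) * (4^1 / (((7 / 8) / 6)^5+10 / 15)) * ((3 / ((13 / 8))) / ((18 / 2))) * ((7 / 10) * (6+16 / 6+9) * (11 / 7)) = -264090157056 / 11042597735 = -23.92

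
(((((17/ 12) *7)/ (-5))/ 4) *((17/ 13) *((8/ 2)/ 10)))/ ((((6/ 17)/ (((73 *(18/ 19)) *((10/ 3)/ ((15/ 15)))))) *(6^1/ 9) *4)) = -2510543/ 39520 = -63.53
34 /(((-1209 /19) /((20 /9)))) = -12920 /10881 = -1.19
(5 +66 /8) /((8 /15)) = 795 /32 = 24.84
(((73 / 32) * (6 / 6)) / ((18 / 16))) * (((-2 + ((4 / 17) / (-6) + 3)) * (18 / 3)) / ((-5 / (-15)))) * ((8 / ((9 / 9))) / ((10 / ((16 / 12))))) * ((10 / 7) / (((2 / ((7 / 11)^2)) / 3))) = 200312 / 6171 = 32.46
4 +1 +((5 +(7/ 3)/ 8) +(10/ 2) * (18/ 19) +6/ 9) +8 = 10805/ 456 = 23.70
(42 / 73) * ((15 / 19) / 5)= 126 / 1387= 0.09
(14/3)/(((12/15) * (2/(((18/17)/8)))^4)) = 76545/684204032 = 0.00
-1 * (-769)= 769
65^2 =4225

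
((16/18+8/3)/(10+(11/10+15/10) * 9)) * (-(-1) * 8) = 1280/1503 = 0.85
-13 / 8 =-1.62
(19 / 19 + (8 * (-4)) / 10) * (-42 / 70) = 33 / 25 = 1.32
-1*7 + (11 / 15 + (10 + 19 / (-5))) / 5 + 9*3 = 21.39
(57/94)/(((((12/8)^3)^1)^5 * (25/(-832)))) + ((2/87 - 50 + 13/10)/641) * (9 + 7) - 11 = -1280917973992393/104469967620675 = -12.26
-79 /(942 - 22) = -79 /920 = -0.09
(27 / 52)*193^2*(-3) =-3017169 / 52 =-58022.48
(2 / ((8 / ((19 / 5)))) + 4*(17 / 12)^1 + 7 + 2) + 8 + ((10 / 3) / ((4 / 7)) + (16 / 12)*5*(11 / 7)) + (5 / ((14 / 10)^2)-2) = 119003 / 2940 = 40.48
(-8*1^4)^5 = -32768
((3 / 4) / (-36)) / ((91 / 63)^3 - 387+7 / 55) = 13365 / 246253232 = 0.00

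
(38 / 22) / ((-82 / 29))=-551 / 902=-0.61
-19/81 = -0.23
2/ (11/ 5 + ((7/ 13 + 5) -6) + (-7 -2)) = -65/ 236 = -0.28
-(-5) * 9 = 45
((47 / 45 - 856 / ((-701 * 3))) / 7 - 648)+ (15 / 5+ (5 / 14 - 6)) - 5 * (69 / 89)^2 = -2285834755501 / 3498151230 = -653.44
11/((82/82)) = 11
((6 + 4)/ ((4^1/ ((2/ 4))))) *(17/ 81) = 85/ 324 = 0.26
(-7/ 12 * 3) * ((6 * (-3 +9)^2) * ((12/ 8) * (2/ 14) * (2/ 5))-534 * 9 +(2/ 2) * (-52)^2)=36461/ 10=3646.10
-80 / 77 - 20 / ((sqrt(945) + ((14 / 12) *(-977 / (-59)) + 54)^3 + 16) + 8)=-24461905330580535441520040240 / 23543434084695949985169886277 + 118078498653269760 *sqrt(105) / 305758884216830519287920601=-1.04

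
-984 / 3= -328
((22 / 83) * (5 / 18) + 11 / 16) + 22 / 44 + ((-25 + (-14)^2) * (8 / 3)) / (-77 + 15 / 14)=-60278969 / 12704976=-4.74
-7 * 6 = -42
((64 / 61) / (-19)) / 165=-64 / 191235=-0.00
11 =11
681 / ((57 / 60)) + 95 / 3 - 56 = 39473 / 57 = 692.51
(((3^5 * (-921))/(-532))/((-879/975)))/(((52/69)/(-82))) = 15828467175/311752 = 50772.62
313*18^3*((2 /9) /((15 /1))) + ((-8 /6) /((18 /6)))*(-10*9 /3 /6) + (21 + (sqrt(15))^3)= 15*sqrt(15) + 1217989 /45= 27124.52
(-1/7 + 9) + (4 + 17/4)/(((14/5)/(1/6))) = 1047/112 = 9.35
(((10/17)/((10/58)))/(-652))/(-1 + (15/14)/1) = -203/2771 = -0.07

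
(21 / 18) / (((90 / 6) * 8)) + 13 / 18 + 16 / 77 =52099 / 55440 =0.94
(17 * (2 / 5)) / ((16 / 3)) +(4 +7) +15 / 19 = 9929 / 760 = 13.06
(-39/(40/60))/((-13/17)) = 76.50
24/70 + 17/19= 823/665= 1.24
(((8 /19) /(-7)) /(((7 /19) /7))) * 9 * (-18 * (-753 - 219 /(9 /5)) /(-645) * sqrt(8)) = 755712 * sqrt(2) /1505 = 710.13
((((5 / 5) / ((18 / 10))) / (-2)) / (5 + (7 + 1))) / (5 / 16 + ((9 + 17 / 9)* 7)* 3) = -40 / 428649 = -0.00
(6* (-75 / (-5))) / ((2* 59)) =45 / 59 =0.76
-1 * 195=-195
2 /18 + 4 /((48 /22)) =35 /18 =1.94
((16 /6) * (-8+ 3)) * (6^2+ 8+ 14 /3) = -5840 /9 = -648.89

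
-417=-417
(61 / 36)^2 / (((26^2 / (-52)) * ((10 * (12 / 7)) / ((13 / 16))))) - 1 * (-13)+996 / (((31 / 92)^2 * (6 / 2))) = 7023360189953 / 2391275520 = 2937.08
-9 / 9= -1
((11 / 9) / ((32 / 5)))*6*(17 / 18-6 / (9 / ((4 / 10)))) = 671 / 864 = 0.78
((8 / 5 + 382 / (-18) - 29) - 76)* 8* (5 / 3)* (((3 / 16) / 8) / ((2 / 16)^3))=-179456 / 9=-19939.56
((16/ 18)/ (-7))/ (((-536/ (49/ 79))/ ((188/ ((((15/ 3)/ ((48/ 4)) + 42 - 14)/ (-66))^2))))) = 758016/ 5086573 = 0.15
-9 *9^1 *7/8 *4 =-567/2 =-283.50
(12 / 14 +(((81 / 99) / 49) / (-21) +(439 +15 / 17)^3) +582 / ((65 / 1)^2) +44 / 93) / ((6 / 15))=619944565070505647549 / 2913420840330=212789225.81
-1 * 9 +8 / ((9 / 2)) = -65 / 9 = -7.22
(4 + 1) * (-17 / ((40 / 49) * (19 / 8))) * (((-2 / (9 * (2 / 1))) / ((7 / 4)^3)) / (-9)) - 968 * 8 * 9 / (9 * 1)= -83427200 / 10773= -7744.10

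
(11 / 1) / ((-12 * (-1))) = 11 / 12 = 0.92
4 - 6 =-2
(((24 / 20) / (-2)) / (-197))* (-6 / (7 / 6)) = -108 / 6895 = -0.02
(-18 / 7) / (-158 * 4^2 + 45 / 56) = 0.00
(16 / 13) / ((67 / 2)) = 32 / 871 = 0.04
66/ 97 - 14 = -1292/ 97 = -13.32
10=10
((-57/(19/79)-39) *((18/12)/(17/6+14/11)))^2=746600976/73441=10166.00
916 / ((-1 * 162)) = -458 / 81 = -5.65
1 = 1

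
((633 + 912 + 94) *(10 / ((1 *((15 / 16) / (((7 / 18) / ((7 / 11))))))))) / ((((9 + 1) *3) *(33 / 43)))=563816 / 1215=464.05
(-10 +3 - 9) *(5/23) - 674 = -15582/23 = -677.48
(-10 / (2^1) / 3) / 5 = -1 / 3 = -0.33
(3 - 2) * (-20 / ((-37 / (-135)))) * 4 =-10800 / 37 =-291.89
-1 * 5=-5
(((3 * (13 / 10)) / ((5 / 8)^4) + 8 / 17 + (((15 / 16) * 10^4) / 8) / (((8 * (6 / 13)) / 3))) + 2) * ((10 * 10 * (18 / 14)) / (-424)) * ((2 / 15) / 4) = -19995632541 / 2018240000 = -9.91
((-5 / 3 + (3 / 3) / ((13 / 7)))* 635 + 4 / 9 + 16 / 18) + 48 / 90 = -139336 / 195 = -714.54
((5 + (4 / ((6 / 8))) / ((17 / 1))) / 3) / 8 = 271 / 1224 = 0.22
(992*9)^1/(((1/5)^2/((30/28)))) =1674000/7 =239142.86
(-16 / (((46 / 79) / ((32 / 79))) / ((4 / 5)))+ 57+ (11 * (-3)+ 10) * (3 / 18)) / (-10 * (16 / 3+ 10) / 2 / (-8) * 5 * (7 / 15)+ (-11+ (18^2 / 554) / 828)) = 50759142 / 13029505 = 3.90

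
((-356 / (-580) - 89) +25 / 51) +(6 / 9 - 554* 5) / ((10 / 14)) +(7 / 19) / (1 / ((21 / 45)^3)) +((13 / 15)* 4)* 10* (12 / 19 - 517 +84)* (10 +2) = -5811538639532 / 31613625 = -183830.19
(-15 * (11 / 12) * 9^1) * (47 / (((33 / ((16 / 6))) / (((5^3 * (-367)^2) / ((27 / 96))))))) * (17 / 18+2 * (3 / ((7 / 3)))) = -56087193380000 / 567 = -98919212310.41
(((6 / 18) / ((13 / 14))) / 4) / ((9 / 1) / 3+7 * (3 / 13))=7 / 360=0.02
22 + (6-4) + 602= 626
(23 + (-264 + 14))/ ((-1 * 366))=227/ 366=0.62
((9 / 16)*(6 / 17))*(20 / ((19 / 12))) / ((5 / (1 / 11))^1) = 162 / 3553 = 0.05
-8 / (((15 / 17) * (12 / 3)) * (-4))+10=317 / 30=10.57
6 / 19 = 0.32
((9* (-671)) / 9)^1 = -671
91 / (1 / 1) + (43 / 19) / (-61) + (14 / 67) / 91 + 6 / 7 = 648855482 / 7066423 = 91.82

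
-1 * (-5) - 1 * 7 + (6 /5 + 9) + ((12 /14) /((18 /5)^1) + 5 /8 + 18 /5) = 10637 /840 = 12.66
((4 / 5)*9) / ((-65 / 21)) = -756 / 325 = -2.33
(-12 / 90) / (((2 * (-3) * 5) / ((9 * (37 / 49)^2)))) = 1369 / 60025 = 0.02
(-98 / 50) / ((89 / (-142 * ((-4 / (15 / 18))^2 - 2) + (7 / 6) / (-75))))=65878687 / 1001250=65.80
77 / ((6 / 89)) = 6853 / 6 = 1142.17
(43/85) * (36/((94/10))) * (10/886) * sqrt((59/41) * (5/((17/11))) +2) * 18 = 139320 * sqrt(3233383)/246708029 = 1.02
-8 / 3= -2.67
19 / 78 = 0.24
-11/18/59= -11/1062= -0.01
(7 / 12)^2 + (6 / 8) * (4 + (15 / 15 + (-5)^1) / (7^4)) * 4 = 4264849 / 345744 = 12.34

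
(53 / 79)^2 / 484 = 2809 / 3020644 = 0.00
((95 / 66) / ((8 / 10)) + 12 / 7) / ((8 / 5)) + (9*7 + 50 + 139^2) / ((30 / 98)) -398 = 4663509013 / 73920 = 63088.60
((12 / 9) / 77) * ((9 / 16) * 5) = 15 / 308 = 0.05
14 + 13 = 27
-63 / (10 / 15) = -189 / 2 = -94.50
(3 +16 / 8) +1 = 6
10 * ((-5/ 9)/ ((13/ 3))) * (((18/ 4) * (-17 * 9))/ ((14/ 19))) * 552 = 60174900/ 91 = 661262.64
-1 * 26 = -26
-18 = -18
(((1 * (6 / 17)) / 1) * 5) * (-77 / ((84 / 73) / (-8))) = 16060 / 17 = 944.71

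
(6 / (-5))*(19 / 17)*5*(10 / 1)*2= -2280 / 17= -134.12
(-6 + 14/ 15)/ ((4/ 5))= -19/ 3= -6.33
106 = 106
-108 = -108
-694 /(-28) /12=347 /168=2.07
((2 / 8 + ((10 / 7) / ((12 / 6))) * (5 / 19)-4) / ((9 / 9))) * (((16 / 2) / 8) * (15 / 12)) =-9475 / 2128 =-4.45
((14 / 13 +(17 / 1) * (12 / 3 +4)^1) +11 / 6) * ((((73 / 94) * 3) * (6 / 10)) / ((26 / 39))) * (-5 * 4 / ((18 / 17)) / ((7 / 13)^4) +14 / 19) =-1818197998408 / 27873209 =-65231.03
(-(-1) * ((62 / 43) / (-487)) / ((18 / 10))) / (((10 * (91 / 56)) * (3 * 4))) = -62 / 7350291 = -0.00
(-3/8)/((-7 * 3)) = 1/56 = 0.02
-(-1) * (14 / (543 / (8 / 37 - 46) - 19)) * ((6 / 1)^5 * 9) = -1659740544 / 52277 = -31748.96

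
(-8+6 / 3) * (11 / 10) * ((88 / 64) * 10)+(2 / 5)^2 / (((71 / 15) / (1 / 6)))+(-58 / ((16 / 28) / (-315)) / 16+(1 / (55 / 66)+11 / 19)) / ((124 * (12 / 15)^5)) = -1137944854539 / 27406499840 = -41.52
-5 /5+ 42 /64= -11 /32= -0.34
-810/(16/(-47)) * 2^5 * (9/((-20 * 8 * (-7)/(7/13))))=34263/104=329.45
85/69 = 1.23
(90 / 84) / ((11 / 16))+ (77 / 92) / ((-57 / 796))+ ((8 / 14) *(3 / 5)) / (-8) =-10268773 / 1009470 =-10.17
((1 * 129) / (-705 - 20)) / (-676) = 129 / 490100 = 0.00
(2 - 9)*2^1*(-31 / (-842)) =-217 / 421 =-0.52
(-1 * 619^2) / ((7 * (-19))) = 383161 / 133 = 2880.91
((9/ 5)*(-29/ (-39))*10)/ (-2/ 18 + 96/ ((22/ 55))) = 0.06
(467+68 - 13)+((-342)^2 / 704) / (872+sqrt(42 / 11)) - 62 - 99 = 6042126673 / 16728364 - 29241 * sqrt(462) / 1472096032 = 361.19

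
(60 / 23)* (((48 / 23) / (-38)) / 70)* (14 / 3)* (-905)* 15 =1303200 / 10051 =129.66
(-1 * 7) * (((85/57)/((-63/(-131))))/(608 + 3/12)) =-44540/1248129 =-0.04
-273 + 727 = 454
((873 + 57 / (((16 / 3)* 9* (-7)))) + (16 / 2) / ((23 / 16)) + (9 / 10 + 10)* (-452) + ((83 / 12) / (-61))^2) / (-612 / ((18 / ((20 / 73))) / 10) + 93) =31868632126967 / 1186180380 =26866.60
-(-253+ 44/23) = 5775/23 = 251.09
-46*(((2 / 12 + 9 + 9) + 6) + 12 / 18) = -1142.33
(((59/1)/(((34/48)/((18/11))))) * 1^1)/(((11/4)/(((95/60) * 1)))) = 161424/2057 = 78.48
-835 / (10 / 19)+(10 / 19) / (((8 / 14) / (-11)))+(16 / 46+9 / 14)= -9762131 / 6118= -1595.64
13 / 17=0.76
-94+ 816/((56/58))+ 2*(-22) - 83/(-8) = 40181/56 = 717.52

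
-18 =-18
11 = 11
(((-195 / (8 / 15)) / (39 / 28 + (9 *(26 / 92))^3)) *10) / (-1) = 63876750 / 311803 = 204.86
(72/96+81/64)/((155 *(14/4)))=129/34720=0.00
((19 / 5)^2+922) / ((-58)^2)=0.28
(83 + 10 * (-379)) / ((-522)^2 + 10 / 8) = -14828 / 1089941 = -0.01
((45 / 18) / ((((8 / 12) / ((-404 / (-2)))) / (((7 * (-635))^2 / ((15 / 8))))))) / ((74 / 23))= 91795784150 / 37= 2480967139.19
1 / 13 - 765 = -9944 / 13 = -764.92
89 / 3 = 29.67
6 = 6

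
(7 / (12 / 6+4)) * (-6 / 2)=-7 / 2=-3.50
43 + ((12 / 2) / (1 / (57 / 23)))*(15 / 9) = 1559 / 23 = 67.78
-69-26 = -95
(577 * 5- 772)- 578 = 1535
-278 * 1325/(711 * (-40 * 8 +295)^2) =-14734/17775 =-0.83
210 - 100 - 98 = 12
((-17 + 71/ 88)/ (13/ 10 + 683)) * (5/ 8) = -11875/ 802912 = -0.01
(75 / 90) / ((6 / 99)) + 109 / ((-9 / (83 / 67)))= -1.25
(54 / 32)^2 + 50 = 13529 / 256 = 52.85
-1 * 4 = -4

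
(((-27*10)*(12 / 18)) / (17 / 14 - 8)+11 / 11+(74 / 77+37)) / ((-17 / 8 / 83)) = -63616512 / 24871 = -2557.86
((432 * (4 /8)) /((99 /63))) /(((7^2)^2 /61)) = 3.49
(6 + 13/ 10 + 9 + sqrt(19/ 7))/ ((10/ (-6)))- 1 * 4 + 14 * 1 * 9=5611/ 50- 3 * sqrt(133)/ 35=111.23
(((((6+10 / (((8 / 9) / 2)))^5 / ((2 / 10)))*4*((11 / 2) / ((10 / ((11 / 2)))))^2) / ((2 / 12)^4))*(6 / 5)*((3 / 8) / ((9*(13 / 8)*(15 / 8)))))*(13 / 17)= 55965431053.29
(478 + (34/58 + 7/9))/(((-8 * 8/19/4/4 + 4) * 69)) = 1188583/648324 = 1.83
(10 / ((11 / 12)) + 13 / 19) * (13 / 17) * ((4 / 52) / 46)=2423 / 163438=0.01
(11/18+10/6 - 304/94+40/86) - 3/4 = -90301/72756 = -1.24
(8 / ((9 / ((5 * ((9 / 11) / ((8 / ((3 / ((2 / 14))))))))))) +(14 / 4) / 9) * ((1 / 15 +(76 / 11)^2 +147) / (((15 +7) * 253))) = 347732161 / 1000126710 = 0.35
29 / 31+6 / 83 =1.01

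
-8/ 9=-0.89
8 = 8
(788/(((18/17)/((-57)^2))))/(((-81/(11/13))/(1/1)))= -26597758/1053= -25259.03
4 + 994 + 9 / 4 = 4001 / 4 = 1000.25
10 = 10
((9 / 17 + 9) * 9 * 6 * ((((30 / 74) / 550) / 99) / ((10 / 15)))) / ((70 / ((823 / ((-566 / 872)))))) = -392378418 / 3769298225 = -0.10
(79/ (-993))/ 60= -79/ 59580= -0.00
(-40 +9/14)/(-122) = 0.32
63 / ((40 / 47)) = 74.02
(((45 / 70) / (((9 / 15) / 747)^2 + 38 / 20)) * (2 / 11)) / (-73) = -27900450 / 33108235237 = -0.00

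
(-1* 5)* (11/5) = -11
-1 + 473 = 472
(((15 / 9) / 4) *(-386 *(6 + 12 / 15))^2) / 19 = 43059844 / 285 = 151087.17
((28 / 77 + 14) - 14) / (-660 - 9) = -4 / 7359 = -0.00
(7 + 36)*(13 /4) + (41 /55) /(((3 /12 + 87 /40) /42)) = 152.66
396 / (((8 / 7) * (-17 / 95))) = -65835 / 34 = -1936.32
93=93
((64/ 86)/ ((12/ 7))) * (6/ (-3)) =-112/ 129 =-0.87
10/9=1.11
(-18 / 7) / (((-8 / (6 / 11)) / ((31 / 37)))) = 837 / 5698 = 0.15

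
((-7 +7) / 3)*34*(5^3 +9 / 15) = 0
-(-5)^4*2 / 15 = -250 / 3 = -83.33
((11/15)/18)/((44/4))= 1/270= 0.00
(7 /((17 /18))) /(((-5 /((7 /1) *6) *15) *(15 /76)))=-44688 /2125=-21.03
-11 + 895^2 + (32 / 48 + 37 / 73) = 801015.17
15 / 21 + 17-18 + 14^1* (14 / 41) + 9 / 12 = 6021 / 1148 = 5.24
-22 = -22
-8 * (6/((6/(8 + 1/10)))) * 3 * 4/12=-324/5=-64.80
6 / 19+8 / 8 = 25 / 19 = 1.32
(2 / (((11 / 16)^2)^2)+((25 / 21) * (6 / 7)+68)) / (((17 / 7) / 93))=5202270270 / 1742279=2985.90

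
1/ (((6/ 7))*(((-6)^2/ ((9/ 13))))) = 7/ 312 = 0.02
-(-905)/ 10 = 181/ 2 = 90.50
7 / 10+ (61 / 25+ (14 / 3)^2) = 24.92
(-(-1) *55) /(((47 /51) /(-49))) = -137445 /47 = -2924.36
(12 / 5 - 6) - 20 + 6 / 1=-88 / 5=-17.60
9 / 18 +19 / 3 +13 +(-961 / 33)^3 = -1773581861 / 71874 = -24676.26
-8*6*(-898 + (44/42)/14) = 2111920/49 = 43100.41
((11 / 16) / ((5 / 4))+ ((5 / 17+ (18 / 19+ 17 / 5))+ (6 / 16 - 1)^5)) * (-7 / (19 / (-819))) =1546122616857 / 1005486080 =1537.69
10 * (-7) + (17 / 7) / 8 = -3903 / 56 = -69.70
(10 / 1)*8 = 80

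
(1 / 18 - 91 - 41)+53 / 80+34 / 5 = -89627 / 720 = -124.48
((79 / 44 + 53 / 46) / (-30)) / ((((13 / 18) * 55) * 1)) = -8949 / 3617900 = -0.00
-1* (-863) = 863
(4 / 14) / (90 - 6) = 1 / 294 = 0.00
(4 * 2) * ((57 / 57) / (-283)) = -8 / 283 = -0.03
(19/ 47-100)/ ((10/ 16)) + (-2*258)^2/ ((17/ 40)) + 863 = 2505617469/ 3995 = 627188.35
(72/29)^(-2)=0.16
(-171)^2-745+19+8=28523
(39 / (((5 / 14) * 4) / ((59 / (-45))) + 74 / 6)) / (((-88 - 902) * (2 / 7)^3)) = -1841567 / 12259280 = -0.15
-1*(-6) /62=3 /31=0.10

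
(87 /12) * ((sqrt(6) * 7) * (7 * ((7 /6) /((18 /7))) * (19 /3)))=1322951 * sqrt(6) /1296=2500.43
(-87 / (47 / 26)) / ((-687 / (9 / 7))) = 6786 / 75341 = 0.09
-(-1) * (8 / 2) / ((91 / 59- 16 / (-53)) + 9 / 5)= 31270 / 28489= 1.10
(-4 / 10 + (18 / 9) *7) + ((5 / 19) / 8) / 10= 20677 / 1520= 13.60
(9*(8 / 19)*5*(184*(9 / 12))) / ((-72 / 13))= -8970 / 19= -472.11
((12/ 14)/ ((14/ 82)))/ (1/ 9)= 2214/ 49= 45.18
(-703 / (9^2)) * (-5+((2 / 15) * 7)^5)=2291112853 / 61509375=37.25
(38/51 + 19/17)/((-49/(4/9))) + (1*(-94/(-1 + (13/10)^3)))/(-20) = 1670680/427329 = 3.91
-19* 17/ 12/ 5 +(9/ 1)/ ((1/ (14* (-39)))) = -295163/ 60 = -4919.38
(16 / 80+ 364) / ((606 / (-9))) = -5463 / 1010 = -5.41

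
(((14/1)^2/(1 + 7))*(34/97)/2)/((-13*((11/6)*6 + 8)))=-833/47918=-0.02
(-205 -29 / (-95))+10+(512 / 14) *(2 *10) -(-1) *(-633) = -64017 / 665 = -96.27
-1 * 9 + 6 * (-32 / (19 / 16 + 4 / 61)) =-198399 / 1223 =-162.22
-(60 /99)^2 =-400 /1089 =-0.37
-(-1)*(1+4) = 5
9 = 9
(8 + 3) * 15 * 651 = 107415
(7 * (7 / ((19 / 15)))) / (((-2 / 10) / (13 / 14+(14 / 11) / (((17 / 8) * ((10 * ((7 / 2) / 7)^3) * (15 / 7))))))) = -1583603 / 7106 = -222.85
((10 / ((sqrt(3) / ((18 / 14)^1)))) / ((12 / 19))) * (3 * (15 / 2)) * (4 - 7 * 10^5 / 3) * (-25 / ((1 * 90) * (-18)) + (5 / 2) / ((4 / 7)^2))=-1652912288875 * sqrt(3) / 6048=-473367735.58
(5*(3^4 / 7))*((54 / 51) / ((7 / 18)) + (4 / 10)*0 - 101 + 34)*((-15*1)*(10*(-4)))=-1858707000 / 833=-2231340.94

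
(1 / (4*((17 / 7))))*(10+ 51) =427 / 68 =6.28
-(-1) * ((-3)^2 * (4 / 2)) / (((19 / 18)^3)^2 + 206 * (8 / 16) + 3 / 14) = 4285540224 / 24903153007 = 0.17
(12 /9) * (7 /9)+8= 244 /27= 9.04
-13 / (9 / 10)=-130 / 9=-14.44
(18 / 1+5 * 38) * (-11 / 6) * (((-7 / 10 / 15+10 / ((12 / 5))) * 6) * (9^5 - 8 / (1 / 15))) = -13887443856 / 25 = -555497754.24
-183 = -183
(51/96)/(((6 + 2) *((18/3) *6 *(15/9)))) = 17/15360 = 0.00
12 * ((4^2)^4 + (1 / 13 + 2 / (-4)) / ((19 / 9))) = 786429.60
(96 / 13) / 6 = 16 / 13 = 1.23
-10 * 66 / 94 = -330 / 47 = -7.02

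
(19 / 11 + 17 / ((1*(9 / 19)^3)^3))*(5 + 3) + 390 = 484461717689522 / 4261625379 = 113680.03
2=2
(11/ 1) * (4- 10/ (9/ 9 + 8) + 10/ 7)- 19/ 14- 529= -60841/ 126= -482.87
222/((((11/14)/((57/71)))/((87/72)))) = 428127/1562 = 274.09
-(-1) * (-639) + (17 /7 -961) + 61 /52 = -581089 /364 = -1596.40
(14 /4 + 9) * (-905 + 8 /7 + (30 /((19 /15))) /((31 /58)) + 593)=-13737050 /4123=-3331.81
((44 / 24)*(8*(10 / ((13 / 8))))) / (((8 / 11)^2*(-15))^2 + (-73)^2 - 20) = 51536320 / 3067376091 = 0.02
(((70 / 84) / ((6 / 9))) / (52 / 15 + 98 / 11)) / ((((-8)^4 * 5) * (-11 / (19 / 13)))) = -285 / 434929664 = -0.00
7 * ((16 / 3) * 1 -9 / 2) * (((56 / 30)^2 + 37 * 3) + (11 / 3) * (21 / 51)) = 1552873 / 2295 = 676.63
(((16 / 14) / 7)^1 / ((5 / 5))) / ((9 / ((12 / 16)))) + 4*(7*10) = 41162 / 147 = 280.01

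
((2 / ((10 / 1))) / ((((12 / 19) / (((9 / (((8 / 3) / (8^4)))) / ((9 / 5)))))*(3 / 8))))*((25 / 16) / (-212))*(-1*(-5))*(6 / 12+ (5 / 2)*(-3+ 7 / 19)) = 77000 / 53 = 1452.83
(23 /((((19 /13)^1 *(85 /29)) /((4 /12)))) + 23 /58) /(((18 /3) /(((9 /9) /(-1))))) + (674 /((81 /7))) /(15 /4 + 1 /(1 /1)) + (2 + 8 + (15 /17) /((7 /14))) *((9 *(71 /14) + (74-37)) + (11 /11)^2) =105789643201 /106221780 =995.93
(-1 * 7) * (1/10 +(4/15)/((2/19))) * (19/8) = -10507/240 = -43.78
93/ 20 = 4.65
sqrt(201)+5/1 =5+sqrt(201) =19.18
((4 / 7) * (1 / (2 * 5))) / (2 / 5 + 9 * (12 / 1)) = 1 / 1897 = 0.00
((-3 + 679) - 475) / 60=67 / 20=3.35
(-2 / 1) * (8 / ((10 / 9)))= -72 / 5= -14.40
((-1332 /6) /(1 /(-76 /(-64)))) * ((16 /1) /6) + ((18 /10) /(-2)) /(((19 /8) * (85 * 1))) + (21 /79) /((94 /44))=-21074082943 /29982475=-702.88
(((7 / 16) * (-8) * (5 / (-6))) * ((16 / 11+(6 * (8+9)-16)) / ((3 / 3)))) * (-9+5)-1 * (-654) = -12088 / 33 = -366.30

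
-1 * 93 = -93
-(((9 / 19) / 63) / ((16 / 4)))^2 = -1 / 283024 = -0.00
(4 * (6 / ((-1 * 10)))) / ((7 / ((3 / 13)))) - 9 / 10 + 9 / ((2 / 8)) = 31869 / 910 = 35.02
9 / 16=0.56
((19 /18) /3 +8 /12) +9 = 541 /54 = 10.02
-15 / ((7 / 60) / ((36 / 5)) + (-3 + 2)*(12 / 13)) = 84240 / 5093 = 16.54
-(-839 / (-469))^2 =-703921 / 219961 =-3.20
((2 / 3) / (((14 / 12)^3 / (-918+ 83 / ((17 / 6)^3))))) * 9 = -5821898976 / 1685159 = -3454.81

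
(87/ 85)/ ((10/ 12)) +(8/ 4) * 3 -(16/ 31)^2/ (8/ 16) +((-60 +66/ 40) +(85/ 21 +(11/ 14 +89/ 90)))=-673886363/ 14703300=-45.83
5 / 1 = 5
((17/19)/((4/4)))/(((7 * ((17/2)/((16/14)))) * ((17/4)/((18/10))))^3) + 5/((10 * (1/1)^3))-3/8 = 396732824782183/3173850367667000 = 0.13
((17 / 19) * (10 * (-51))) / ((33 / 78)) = -225420 / 209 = -1078.56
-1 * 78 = -78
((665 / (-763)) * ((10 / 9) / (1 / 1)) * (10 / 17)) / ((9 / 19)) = -1.20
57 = 57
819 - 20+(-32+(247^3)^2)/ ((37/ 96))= 21799822255104475/ 37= 589184385273093.92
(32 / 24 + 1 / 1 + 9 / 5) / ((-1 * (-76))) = 31 / 570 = 0.05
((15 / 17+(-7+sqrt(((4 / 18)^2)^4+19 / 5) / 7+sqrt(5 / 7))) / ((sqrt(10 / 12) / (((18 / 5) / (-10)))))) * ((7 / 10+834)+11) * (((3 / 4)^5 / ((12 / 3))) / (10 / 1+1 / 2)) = -6165153 * sqrt(42) / 25088000 - 2819 * sqrt(4907333874) / 376320000+80146989 * sqrt(30) / 38080000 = 9.41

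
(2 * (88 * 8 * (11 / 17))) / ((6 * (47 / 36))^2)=557568 / 37553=14.85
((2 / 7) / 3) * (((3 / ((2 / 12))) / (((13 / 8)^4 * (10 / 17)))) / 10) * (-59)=-12324864 / 4998175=-2.47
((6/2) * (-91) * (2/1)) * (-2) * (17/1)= 18564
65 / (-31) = -65 / 31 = -2.10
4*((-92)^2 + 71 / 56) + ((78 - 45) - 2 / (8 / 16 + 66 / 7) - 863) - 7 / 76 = 2442559963 / 73948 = 33030.78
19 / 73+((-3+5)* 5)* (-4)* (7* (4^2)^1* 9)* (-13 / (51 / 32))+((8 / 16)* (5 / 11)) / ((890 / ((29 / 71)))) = 113479348854737 / 345042676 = 328884.97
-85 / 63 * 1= -85 / 63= -1.35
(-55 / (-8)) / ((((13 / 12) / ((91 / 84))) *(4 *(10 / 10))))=55 / 32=1.72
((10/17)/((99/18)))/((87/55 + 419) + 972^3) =25/214659747031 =0.00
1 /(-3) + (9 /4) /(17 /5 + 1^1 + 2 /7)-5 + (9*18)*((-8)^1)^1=-2560079 /1968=-1300.85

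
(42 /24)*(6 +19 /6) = 385 /24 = 16.04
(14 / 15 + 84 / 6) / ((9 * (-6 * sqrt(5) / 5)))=-112 * sqrt(5) / 405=-0.62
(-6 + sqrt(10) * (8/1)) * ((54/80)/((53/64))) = -1296/265 + 1728 * sqrt(10)/265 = 15.73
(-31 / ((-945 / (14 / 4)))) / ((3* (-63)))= -31 / 51030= -0.00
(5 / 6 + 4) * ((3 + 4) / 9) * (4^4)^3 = 1702887424 / 27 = 63069904.59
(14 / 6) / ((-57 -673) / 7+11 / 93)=-1519 / 67813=-0.02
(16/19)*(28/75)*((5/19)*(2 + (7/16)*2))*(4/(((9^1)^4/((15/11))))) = 5152/26053731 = 0.00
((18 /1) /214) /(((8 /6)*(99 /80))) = 60 /1177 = 0.05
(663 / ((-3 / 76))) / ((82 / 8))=-67184 / 41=-1638.63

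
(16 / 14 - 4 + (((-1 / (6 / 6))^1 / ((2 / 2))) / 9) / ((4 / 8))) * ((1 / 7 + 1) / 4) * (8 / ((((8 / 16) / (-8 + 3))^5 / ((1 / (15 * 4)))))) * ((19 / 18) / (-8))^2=21885625 / 107163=204.23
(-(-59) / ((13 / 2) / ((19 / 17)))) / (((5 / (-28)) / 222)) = -13936272 / 1105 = -12612.01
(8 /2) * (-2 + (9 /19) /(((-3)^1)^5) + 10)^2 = 67338436 /263169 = 255.88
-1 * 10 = -10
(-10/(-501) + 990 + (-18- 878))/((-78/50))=-1177600/19539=-60.27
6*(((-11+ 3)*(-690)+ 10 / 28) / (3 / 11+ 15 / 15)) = 26024.54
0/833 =0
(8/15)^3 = 512/3375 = 0.15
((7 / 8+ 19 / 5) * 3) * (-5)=-561 / 8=-70.12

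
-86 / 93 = -0.92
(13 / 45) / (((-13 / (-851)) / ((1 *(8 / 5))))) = 6808 / 225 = 30.26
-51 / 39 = -17 / 13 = -1.31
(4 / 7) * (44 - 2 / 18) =1580 / 63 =25.08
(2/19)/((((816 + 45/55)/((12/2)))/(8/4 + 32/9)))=440/102429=0.00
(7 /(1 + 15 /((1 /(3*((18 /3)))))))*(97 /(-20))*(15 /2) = -2037 /2168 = -0.94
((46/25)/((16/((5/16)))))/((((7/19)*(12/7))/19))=8303/7680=1.08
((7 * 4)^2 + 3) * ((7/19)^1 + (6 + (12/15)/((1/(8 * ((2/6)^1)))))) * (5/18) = 1906901/1026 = 1858.58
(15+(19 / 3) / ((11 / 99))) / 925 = 72 / 925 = 0.08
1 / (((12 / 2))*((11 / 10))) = 0.15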